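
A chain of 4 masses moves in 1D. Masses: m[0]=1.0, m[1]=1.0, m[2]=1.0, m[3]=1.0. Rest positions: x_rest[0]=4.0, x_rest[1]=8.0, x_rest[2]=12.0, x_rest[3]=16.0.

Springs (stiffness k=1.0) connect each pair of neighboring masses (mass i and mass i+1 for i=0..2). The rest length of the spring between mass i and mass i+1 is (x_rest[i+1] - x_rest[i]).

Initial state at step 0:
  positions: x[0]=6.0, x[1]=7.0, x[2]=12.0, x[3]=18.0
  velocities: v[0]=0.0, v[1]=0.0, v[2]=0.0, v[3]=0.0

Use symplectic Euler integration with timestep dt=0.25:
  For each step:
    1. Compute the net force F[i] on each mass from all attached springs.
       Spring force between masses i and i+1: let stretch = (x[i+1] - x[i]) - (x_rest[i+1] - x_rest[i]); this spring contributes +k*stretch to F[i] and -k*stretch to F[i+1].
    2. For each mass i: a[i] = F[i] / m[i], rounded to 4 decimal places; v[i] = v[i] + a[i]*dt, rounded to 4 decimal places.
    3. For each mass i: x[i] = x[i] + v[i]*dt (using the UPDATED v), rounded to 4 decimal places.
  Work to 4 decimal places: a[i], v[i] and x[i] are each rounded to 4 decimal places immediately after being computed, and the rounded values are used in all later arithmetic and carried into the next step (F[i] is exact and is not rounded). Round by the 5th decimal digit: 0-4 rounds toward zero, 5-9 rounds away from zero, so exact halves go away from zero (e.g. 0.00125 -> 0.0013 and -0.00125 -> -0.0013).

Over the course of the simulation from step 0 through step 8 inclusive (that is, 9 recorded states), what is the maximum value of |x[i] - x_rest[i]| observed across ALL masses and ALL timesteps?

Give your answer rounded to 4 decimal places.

Answer: 2.3142

Derivation:
Step 0: x=[6.0000 7.0000 12.0000 18.0000] v=[0.0000 0.0000 0.0000 0.0000]
Step 1: x=[5.8125 7.2500 12.0625 17.8750] v=[-0.7500 1.0000 0.2500 -0.5000]
Step 2: x=[5.4649 7.7110 12.1875 17.6367] v=[-1.3906 1.8438 0.5000 -0.9531]
Step 3: x=[5.0076 8.3114 12.3733 17.3079] v=[-1.8291 2.4014 0.7432 -1.3154]
Step 4: x=[4.5068 8.9591 12.6137 16.9206] v=[-2.0032 2.5909 0.9614 -1.5491]
Step 5: x=[4.0343 9.5570 12.8948 16.5142] v=[-1.8901 2.3915 1.1245 -1.6258]
Step 6: x=[3.6570 10.0183 13.1935 16.1315] v=[-1.5094 1.8453 1.1949 -1.5307]
Step 7: x=[3.4272 10.2805 13.4774 15.8152] v=[-0.9191 1.0488 1.1356 -1.2652]
Step 8: x=[3.3758 10.3142 13.7076 15.6028] v=[-0.2058 0.1347 0.9208 -0.8497]
Max displacement = 2.3142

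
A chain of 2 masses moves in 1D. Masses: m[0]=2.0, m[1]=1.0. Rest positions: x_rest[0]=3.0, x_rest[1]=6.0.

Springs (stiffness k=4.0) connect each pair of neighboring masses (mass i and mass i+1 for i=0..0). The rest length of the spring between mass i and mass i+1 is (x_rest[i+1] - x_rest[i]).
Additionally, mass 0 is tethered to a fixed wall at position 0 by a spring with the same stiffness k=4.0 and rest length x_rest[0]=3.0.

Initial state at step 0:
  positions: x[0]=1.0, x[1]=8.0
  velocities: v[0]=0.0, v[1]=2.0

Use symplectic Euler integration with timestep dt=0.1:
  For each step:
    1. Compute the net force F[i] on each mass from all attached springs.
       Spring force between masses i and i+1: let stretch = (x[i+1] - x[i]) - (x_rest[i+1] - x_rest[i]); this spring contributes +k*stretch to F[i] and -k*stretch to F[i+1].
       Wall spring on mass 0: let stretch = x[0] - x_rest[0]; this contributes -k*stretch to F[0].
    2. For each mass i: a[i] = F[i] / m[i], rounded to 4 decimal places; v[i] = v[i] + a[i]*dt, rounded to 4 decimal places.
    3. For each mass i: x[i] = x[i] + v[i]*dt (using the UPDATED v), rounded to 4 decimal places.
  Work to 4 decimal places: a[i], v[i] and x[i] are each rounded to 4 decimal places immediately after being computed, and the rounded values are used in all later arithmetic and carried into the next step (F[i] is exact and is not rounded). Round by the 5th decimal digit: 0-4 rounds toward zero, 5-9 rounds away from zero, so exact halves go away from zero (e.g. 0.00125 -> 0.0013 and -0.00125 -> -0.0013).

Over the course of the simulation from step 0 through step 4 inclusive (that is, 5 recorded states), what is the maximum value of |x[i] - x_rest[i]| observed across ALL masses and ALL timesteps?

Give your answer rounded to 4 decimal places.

Answer: 2.0400

Derivation:
Step 0: x=[1.0000 8.0000] v=[0.0000 2.0000]
Step 1: x=[1.1200 8.0400] v=[1.2000 0.4000]
Step 2: x=[1.3560 7.9232] v=[2.3600 -1.1680]
Step 3: x=[1.6962 7.6637] v=[3.4022 -2.5949]
Step 4: x=[2.1219 7.2855] v=[4.2565 -3.7819]
Max displacement = 2.0400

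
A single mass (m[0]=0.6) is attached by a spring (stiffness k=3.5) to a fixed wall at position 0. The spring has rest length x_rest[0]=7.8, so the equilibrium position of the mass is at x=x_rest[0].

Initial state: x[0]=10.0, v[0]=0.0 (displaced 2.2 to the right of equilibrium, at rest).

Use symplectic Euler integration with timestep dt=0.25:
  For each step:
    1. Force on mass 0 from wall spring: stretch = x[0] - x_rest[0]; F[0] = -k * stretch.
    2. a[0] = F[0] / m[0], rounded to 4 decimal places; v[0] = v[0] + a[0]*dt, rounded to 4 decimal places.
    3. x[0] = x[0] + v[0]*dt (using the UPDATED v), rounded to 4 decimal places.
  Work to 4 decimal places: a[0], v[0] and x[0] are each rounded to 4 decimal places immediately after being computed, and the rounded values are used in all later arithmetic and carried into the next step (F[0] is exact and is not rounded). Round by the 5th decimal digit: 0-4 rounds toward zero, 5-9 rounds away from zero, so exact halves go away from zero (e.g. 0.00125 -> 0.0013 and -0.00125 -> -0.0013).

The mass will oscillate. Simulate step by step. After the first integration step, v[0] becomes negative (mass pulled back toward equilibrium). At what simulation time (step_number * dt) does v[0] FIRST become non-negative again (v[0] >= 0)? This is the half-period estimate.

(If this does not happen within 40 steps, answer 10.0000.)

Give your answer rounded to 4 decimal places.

Answer: 1.5000

Derivation:
Step 0: x=[10.0000] v=[0.0000]
Step 1: x=[9.1979] v=[-3.2083]
Step 2: x=[7.8862] v=[-5.2469]
Step 3: x=[6.5431] v=[-5.3726]
Step 4: x=[5.6582] v=[-3.5396]
Step 5: x=[5.5542] v=[-0.4162]
Step 6: x=[6.2689] v=[2.8589]
First v>=0 after going negative at step 6, time=1.5000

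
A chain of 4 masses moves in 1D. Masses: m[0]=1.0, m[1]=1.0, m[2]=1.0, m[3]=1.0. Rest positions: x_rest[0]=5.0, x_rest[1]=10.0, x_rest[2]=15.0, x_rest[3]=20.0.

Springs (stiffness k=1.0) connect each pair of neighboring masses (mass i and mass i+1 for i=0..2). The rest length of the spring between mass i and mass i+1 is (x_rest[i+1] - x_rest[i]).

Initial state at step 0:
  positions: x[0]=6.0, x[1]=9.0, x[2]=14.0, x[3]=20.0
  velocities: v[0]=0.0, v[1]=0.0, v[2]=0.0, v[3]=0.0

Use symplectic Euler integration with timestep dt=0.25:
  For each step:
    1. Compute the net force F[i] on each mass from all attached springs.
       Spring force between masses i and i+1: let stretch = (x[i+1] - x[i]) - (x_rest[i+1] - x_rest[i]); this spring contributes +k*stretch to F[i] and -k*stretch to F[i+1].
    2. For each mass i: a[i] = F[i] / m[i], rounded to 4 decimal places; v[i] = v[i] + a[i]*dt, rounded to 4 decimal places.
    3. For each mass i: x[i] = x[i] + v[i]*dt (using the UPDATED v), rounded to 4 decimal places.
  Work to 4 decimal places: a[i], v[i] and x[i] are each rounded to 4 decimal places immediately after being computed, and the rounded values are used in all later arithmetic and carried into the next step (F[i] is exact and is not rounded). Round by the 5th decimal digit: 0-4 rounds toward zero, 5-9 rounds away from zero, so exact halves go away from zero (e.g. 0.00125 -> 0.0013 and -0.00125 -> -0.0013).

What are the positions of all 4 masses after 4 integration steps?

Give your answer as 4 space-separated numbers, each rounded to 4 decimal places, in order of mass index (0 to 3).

Answer: 4.9693 9.9788 14.5650 19.4871

Derivation:
Step 0: x=[6.0000 9.0000 14.0000 20.0000] v=[0.0000 0.0000 0.0000 0.0000]
Step 1: x=[5.8750 9.1250 14.0625 19.9375] v=[-0.5000 0.5000 0.2500 -0.2500]
Step 2: x=[5.6406 9.3555 14.1836 19.8203] v=[-0.9375 0.9219 0.4844 -0.4688]
Step 3: x=[5.3259 9.6556 14.3553 19.6633] v=[-1.2588 1.2002 0.6866 -0.6280]
Step 4: x=[4.9693 9.9788 14.5650 19.4871] v=[-1.4264 1.2927 0.8387 -0.7050]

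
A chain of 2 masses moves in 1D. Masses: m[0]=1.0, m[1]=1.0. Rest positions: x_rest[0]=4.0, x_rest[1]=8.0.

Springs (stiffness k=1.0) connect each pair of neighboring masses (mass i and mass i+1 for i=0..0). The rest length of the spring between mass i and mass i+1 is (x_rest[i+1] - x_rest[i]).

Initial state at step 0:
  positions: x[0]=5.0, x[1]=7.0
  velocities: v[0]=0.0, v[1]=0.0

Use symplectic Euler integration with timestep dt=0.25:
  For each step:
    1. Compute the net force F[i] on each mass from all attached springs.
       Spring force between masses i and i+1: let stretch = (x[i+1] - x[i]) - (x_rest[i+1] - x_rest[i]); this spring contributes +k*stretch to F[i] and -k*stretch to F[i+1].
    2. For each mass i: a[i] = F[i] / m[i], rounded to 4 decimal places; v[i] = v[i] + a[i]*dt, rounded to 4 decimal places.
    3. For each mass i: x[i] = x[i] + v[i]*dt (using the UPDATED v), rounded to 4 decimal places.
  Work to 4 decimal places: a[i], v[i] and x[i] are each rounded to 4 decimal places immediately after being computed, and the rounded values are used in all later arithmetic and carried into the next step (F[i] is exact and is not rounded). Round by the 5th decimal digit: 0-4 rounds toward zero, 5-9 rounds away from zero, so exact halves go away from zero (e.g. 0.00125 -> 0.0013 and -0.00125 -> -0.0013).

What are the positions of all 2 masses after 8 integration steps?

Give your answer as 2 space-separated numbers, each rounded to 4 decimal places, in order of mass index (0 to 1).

Step 0: x=[5.0000 7.0000] v=[0.0000 0.0000]
Step 1: x=[4.8750 7.1250] v=[-0.5000 0.5000]
Step 2: x=[4.6406 7.3594] v=[-0.9375 0.9375]
Step 3: x=[4.3262 7.6739] v=[-1.2578 1.2578]
Step 4: x=[3.9710 8.0291] v=[-1.4209 1.4209]
Step 5: x=[3.6194 8.3807] v=[-1.4064 1.4064]
Step 6: x=[3.3154 8.6847] v=[-1.2161 1.2161]
Step 7: x=[3.0970 8.9032] v=[-0.8738 0.8738]
Step 8: x=[2.9914 9.0088] v=[-0.4223 0.4223]

Answer: 2.9914 9.0088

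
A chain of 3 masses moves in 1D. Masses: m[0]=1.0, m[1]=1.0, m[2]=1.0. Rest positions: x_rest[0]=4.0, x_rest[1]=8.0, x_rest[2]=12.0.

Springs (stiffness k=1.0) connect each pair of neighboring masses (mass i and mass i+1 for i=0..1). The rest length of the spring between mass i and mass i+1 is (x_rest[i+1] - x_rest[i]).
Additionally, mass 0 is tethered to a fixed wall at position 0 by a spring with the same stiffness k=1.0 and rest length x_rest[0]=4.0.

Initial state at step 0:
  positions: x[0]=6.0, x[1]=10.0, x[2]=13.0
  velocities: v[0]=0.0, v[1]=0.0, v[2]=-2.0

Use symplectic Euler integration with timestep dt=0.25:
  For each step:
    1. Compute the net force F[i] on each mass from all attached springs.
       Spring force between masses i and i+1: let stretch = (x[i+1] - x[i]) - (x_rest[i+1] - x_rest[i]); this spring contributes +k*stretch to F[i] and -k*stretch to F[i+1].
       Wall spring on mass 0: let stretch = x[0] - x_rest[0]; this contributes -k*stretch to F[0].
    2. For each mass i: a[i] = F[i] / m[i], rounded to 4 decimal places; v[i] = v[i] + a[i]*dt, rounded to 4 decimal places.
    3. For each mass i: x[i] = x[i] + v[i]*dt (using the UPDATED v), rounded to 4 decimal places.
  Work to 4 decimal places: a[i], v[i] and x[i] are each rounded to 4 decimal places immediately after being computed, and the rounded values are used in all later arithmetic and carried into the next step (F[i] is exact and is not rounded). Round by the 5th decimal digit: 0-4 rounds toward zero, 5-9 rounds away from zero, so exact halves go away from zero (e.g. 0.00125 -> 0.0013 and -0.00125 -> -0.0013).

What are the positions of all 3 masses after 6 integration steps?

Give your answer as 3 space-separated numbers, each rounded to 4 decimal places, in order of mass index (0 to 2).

Answer: 4.0100 8.1374 11.7203

Derivation:
Step 0: x=[6.0000 10.0000 13.0000] v=[0.0000 0.0000 -2.0000]
Step 1: x=[5.8750 9.9375 12.5625] v=[-0.5000 -0.2500 -1.7500]
Step 2: x=[5.6367 9.7852 12.2109] v=[-0.9531 -0.6094 -1.4063]
Step 3: x=[5.3054 9.5252 11.9577] v=[-1.3252 -1.0401 -1.0127]
Step 4: x=[4.9063 9.1535 11.8025] v=[-1.5966 -1.4869 -0.6208]
Step 5: x=[4.4660 8.6819 11.7317] v=[-1.7614 -1.8865 -0.2831]
Step 6: x=[4.0100 8.1374 11.7203] v=[-1.8239 -2.1780 -0.0456]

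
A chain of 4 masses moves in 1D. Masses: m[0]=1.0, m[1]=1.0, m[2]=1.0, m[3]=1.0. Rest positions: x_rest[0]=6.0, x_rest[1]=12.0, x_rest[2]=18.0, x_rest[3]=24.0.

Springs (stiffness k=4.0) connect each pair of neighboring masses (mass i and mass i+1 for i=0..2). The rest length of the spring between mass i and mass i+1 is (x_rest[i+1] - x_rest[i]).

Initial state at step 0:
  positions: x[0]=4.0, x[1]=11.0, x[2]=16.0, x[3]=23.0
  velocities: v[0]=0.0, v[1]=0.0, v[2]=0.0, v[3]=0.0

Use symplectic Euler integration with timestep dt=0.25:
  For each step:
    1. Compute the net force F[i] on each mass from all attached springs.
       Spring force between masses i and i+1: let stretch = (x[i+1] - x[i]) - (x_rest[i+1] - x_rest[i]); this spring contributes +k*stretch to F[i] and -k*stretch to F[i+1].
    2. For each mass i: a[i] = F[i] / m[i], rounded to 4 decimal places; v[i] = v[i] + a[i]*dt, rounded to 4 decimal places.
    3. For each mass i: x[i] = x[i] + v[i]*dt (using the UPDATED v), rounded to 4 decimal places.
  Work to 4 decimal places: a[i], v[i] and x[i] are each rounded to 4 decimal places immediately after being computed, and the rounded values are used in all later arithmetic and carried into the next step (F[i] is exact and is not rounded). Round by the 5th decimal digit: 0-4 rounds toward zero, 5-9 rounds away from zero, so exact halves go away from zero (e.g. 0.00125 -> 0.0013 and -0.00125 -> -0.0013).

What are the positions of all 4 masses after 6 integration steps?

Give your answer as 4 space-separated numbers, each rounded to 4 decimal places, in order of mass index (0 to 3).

Answer: 4.4229 11.2647 15.7354 22.5772

Derivation:
Step 0: x=[4.0000 11.0000 16.0000 23.0000] v=[0.0000 0.0000 0.0000 0.0000]
Step 1: x=[4.2500 10.5000 16.5000 22.7500] v=[1.0000 -2.0000 2.0000 -1.0000]
Step 2: x=[4.5625 9.9375 17.0625 22.4375] v=[1.2500 -2.2500 2.2500 -1.2500]
Step 3: x=[4.7188 9.8125 17.1875 22.2813] v=[0.6250 -0.5000 0.5000 -0.6250]
Step 4: x=[4.6485 10.2578 16.7422 22.3516] v=[-0.2813 1.7813 -1.7812 0.2812]
Step 5: x=[4.4805 10.9219 16.0782 22.5196] v=[-0.6720 2.6564 -2.6562 0.6718]
Step 6: x=[4.4229 11.2647 15.7354 22.5772] v=[-0.2306 1.3713 -1.3711 0.2304]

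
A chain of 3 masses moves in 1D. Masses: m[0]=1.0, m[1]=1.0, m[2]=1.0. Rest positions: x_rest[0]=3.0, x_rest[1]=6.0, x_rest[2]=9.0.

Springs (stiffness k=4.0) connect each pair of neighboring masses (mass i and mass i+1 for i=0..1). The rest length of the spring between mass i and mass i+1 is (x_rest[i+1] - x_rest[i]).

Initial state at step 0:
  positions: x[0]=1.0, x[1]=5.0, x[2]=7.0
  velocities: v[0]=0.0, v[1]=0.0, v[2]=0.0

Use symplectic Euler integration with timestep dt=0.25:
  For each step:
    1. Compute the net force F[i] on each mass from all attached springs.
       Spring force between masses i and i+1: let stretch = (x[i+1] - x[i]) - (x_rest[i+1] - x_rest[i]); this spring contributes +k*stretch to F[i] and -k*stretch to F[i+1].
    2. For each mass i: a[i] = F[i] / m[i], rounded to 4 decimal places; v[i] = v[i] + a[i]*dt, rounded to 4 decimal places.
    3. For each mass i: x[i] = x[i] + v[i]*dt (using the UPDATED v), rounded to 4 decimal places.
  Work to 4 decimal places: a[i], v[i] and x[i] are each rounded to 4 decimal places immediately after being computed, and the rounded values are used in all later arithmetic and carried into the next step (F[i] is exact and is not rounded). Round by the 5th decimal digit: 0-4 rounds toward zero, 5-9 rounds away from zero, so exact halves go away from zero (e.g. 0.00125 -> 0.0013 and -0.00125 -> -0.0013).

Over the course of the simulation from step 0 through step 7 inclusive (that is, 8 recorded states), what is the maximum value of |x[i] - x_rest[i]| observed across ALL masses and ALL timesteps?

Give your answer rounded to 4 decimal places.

Step 0: x=[1.0000 5.0000 7.0000] v=[0.0000 0.0000 0.0000]
Step 1: x=[1.2500 4.5000 7.2500] v=[1.0000 -2.0000 1.0000]
Step 2: x=[1.5625 3.8750 7.5625] v=[1.2500 -2.5000 1.2500]
Step 3: x=[1.7031 3.5938 7.7031] v=[0.5625 -1.1250 0.5625]
Step 4: x=[1.5664 3.8672 7.5664] v=[-0.5468 1.0936 -0.5468]
Step 5: x=[1.2549 4.4902 7.2549] v=[-1.2460 2.4920 -1.2460]
Step 6: x=[1.0022 4.9956 7.0022] v=[-1.0107 2.0214 -1.0107]
Step 7: x=[0.9979 5.0043 6.9979] v=[-0.0173 0.0346 -0.0173]
Max displacement = 2.4062

Answer: 2.4062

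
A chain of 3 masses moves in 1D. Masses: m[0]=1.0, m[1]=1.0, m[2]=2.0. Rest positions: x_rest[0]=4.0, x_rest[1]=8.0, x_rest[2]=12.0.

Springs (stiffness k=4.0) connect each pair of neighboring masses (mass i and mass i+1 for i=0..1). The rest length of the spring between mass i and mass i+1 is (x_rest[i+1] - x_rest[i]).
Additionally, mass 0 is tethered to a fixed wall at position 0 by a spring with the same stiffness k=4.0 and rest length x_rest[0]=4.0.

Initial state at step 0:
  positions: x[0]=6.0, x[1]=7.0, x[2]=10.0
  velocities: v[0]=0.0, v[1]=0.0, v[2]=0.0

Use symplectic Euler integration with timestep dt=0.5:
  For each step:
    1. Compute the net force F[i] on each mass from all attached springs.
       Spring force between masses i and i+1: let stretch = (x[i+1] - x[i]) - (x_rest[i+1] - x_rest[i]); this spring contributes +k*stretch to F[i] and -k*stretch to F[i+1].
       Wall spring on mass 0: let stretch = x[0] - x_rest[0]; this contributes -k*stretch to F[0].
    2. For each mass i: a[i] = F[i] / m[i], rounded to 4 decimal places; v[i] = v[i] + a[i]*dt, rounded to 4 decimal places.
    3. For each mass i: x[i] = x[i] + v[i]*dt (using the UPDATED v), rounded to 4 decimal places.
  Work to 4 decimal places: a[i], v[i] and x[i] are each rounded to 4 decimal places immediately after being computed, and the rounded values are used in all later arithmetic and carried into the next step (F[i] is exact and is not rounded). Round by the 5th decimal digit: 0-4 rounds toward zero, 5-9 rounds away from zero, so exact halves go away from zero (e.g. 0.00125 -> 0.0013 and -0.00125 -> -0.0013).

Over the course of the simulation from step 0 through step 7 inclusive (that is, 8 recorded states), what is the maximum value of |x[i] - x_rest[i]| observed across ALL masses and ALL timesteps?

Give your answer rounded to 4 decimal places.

Step 0: x=[6.0000 7.0000 10.0000] v=[0.0000 0.0000 0.0000]
Step 1: x=[1.0000 9.0000 10.5000] v=[-10.0000 4.0000 1.0000]
Step 2: x=[3.0000 4.5000 12.2500] v=[4.0000 -9.0000 3.5000]
Step 3: x=[3.5000 6.2500 12.1250] v=[1.0000 3.5000 -0.2500]
Step 4: x=[3.2500 11.1250 11.0625] v=[-0.5000 9.7500 -2.1250]
Step 5: x=[7.6250 8.0625 12.0313] v=[8.7500 -6.1250 1.9375]
Step 6: x=[4.8125 8.5313 13.0157] v=[-5.6250 0.9376 1.9687]
Step 7: x=[0.9063 9.7657 13.7579] v=[-7.8124 2.4688 1.4843]
Max displacement = 3.6250

Answer: 3.6250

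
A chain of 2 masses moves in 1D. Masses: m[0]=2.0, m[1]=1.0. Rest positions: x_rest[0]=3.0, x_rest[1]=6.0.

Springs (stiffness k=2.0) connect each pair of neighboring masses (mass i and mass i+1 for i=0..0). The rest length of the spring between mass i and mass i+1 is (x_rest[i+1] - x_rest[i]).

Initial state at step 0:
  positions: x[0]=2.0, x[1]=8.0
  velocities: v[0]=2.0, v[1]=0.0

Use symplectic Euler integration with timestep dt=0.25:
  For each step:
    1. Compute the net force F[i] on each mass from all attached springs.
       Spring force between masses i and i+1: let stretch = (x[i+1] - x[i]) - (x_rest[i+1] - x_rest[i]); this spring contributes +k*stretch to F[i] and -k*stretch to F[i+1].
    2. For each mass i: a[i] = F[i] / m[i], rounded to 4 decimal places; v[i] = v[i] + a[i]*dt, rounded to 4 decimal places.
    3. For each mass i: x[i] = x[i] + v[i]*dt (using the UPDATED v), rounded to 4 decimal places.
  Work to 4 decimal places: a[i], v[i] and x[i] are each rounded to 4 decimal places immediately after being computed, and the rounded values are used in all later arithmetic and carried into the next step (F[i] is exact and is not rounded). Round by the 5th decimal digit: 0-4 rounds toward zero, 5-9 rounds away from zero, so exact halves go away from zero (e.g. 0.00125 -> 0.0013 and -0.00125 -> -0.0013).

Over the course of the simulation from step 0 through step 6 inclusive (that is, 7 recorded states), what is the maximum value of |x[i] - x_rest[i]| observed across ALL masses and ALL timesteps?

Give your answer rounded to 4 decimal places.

Step 0: x=[2.0000 8.0000] v=[2.0000 0.0000]
Step 1: x=[2.6875 7.6250] v=[2.7500 -1.5000]
Step 2: x=[3.4961 7.0078] v=[3.2344 -2.4688]
Step 3: x=[4.3367 6.3266] v=[3.3623 -2.7247]
Step 4: x=[5.1142 5.7717] v=[3.1098 -2.2197]
Step 5: x=[5.7453 5.5096] v=[2.5242 -1.0485]
Step 6: x=[6.1741 5.6520] v=[1.7153 0.5694]
Max displacement = 3.1741

Answer: 3.1741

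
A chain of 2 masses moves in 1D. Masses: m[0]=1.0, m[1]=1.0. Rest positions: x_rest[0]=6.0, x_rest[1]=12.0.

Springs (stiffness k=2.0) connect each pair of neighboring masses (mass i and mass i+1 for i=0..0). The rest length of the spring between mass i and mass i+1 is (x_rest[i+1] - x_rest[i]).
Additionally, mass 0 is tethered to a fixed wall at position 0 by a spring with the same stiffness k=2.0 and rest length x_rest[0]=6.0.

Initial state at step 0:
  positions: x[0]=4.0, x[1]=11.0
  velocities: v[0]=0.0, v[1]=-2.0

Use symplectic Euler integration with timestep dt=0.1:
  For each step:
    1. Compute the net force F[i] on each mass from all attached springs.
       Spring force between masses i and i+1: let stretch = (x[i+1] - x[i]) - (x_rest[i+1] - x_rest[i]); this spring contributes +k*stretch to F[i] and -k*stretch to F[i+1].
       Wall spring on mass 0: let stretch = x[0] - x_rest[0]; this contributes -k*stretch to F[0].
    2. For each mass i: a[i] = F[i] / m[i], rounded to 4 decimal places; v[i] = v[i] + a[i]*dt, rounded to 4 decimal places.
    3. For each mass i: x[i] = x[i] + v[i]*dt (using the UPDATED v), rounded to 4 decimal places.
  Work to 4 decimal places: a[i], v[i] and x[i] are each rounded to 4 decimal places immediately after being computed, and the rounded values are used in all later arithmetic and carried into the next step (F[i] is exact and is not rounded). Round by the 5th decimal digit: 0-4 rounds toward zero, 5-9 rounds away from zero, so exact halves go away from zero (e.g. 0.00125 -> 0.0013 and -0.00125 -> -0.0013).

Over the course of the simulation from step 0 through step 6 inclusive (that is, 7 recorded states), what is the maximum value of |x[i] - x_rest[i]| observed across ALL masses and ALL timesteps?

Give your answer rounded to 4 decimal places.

Step 0: x=[4.0000 11.0000] v=[0.0000 -2.0000]
Step 1: x=[4.0600 10.7800] v=[0.6000 -2.2000]
Step 2: x=[4.1732 10.5456] v=[1.1320 -2.3440]
Step 3: x=[4.3304 10.3038] v=[1.5718 -2.4185]
Step 4: x=[4.5204 10.0625] v=[1.9004 -2.4132]
Step 5: x=[4.7309 9.8303] v=[2.1047 -2.3216]
Step 6: x=[4.9487 9.6162] v=[2.1784 -2.1415]
Max displacement = 2.3838

Answer: 2.3838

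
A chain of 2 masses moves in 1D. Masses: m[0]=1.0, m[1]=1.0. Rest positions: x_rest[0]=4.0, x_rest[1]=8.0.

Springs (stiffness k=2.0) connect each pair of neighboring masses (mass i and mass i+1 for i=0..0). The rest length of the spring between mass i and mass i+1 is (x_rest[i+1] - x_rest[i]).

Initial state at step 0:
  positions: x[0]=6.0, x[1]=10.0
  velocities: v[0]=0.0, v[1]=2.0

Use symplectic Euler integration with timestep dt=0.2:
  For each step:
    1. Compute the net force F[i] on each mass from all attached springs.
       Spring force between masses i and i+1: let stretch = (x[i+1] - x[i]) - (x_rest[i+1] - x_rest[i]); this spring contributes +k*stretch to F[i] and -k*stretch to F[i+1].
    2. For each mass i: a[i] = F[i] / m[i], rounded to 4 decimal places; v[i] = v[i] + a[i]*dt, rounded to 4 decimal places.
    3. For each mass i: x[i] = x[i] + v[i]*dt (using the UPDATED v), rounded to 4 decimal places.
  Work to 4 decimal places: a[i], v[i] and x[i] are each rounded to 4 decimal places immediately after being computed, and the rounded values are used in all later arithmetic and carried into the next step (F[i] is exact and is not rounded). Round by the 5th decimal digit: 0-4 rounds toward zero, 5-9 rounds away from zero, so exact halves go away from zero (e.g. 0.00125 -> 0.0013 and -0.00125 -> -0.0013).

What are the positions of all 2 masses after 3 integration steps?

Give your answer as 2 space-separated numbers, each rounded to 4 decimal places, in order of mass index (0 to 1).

Step 0: x=[6.0000 10.0000] v=[0.0000 2.0000]
Step 1: x=[6.0000 10.4000] v=[0.0000 2.0000]
Step 2: x=[6.0320 10.7680] v=[0.1600 1.8400]
Step 3: x=[6.1229 11.0771] v=[0.4544 1.5456]

Answer: 6.1229 11.0771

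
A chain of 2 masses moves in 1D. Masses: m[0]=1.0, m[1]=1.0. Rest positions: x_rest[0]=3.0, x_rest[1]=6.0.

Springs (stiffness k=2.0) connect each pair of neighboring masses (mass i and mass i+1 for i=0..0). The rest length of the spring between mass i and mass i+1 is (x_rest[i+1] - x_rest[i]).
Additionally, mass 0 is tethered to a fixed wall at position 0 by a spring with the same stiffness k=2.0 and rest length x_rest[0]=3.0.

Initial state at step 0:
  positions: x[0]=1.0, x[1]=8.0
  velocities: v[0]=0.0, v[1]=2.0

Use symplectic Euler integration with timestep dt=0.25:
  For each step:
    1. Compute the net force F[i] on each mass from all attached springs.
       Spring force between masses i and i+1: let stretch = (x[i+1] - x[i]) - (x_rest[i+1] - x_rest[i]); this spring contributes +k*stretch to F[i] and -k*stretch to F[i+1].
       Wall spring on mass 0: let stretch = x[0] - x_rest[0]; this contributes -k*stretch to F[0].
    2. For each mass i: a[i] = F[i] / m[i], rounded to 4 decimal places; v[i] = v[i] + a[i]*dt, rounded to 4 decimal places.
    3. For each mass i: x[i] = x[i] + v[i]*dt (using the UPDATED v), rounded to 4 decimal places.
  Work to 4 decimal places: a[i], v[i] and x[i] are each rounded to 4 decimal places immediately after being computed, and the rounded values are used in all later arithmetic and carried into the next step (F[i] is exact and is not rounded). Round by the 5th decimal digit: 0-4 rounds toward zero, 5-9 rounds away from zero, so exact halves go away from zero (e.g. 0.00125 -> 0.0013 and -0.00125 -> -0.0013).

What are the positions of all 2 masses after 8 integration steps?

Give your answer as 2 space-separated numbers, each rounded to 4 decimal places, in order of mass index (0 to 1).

Step 0: x=[1.0000 8.0000] v=[0.0000 2.0000]
Step 1: x=[1.7500 8.0000] v=[3.0000 0.0000]
Step 2: x=[3.0625 7.5938] v=[5.2500 -1.6250]
Step 3: x=[4.5586 6.9961] v=[5.9844 -2.3907]
Step 4: x=[5.7896 6.4687] v=[4.9239 -2.1095]
Step 5: x=[6.3818 6.2314] v=[2.3687 -0.9491]
Step 6: x=[6.1575 6.3879] v=[-0.8974 0.6261]
Step 7: x=[5.1923 6.8906] v=[-3.8610 2.0109]
Step 8: x=[3.7903 7.5561] v=[-5.6080 2.6618]

Answer: 3.7903 7.5561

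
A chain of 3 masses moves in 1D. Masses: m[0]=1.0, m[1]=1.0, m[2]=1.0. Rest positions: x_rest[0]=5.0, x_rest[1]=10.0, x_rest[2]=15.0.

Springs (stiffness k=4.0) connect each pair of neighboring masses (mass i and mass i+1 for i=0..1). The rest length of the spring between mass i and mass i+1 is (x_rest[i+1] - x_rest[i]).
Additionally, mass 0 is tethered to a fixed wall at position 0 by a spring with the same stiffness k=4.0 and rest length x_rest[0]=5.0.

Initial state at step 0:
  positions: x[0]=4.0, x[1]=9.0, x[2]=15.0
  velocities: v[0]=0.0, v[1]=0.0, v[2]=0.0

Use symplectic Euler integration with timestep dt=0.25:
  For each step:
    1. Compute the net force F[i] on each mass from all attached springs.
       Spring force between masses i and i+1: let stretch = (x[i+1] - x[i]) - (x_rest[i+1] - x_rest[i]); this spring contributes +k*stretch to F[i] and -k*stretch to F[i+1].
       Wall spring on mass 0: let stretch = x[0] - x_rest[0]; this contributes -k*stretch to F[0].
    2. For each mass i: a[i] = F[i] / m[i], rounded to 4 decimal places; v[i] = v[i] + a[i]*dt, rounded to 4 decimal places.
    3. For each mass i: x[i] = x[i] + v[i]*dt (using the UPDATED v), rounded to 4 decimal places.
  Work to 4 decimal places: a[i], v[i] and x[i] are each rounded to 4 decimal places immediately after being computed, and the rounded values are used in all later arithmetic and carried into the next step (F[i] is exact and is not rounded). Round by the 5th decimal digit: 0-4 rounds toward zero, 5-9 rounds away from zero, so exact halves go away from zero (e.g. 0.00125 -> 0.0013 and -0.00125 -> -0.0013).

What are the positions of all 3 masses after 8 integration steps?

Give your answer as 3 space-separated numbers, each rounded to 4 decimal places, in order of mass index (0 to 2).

Answer: 4.5706 9.9549 15.6276

Derivation:
Step 0: x=[4.0000 9.0000 15.0000] v=[0.0000 0.0000 0.0000]
Step 1: x=[4.2500 9.2500 14.7500] v=[1.0000 1.0000 -1.0000]
Step 2: x=[4.6875 9.6250 14.3750] v=[1.7500 1.5000 -1.5000]
Step 3: x=[5.1875 9.9531 14.0625] v=[2.0000 1.3125 -1.2500]
Step 4: x=[5.5820 10.1172 13.9727] v=[1.5781 0.6563 -0.3594]
Step 5: x=[5.7148 10.1114 14.1690] v=[0.5313 -0.0234 0.7851]
Step 6: x=[5.5181 10.0208 14.6009] v=[-0.7869 -0.3624 1.7275]
Step 7: x=[5.0675 9.9496 15.1378] v=[-1.8023 -0.2850 2.1474]
Step 8: x=[4.5706 9.9549 15.6276] v=[-1.9877 0.0211 1.9592]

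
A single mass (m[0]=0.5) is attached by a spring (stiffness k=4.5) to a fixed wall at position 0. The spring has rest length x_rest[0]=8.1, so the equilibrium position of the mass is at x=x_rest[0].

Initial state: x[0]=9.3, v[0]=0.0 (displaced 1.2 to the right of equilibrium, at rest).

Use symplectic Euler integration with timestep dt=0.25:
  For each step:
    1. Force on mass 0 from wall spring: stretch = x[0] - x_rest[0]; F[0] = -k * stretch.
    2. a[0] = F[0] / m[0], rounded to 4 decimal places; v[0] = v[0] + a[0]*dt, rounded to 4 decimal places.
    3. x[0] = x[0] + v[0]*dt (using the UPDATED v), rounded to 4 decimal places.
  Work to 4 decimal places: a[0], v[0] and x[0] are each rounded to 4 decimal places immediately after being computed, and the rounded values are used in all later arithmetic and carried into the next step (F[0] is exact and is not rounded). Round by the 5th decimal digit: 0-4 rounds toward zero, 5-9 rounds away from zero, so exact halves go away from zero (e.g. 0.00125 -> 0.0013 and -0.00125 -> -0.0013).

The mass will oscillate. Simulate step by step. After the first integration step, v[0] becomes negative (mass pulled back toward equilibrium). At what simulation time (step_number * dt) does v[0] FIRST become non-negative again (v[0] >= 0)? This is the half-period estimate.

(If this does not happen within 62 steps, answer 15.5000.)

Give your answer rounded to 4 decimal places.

Step 0: x=[9.3000] v=[0.0000]
Step 1: x=[8.6250] v=[-2.7000]
Step 2: x=[7.6547] v=[-3.8813]
Step 3: x=[6.9349] v=[-2.8794]
Step 4: x=[6.8704] v=[-0.2579]
Step 5: x=[7.4976] v=[2.5087]
First v>=0 after going negative at step 5, time=1.2500

Answer: 1.2500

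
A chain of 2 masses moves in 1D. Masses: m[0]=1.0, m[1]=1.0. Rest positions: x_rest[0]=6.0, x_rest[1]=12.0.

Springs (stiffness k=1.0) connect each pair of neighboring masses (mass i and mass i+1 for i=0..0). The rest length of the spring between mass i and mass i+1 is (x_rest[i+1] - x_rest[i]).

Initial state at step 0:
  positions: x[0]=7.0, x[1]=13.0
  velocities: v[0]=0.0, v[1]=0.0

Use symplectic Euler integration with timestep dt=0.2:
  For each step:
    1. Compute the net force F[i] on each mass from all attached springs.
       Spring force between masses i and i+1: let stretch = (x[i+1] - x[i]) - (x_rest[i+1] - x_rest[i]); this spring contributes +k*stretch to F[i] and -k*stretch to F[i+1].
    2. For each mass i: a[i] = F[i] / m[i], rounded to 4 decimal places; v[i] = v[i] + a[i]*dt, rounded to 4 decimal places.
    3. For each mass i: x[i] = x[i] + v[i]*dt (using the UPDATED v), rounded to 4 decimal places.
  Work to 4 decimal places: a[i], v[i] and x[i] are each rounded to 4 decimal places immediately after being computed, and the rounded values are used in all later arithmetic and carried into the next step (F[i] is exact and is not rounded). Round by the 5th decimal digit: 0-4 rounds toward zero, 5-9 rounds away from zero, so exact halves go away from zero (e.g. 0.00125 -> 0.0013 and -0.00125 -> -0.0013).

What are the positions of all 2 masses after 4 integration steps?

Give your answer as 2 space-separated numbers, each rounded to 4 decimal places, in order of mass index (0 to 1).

Answer: 7.0000 13.0000

Derivation:
Step 0: x=[7.0000 13.0000] v=[0.0000 0.0000]
Step 1: x=[7.0000 13.0000] v=[0.0000 0.0000]
Step 2: x=[7.0000 13.0000] v=[0.0000 0.0000]
Step 3: x=[7.0000 13.0000] v=[0.0000 0.0000]
Step 4: x=[7.0000 13.0000] v=[0.0000 0.0000]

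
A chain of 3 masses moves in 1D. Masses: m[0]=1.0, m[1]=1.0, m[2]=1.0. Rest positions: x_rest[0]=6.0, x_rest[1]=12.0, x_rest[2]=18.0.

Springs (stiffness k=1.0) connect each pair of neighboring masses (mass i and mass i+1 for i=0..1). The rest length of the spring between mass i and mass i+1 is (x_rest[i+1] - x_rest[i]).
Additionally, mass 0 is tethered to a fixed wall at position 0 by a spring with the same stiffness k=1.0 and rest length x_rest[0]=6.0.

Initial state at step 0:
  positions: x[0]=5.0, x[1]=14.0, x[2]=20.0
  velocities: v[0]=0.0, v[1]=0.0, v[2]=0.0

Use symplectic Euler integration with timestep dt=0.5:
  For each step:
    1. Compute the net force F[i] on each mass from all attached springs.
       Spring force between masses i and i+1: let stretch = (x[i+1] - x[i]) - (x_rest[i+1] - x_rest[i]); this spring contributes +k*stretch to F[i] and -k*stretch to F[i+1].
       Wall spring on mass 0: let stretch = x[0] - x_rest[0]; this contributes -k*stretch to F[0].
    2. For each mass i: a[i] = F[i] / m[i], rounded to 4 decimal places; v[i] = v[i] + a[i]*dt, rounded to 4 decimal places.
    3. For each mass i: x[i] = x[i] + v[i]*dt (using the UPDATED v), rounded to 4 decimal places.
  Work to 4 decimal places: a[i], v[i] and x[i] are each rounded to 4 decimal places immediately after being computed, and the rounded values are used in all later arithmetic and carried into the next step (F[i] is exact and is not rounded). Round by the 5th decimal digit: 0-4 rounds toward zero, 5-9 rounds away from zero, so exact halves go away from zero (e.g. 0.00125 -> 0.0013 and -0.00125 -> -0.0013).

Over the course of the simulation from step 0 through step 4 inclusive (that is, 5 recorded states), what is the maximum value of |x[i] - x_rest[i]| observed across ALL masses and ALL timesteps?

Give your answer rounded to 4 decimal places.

Answer: 2.0625

Derivation:
Step 0: x=[5.0000 14.0000 20.0000] v=[0.0000 0.0000 0.0000]
Step 1: x=[6.0000 13.2500 20.0000] v=[2.0000 -1.5000 0.0000]
Step 2: x=[7.3125 12.3750 19.8125] v=[2.6250 -1.7500 -0.3750]
Step 3: x=[8.0625 12.0938 19.2656] v=[1.5000 -0.5625 -1.0938]
Step 4: x=[7.8047 12.5977 18.4258] v=[-0.5156 1.0078 -1.6797]
Max displacement = 2.0625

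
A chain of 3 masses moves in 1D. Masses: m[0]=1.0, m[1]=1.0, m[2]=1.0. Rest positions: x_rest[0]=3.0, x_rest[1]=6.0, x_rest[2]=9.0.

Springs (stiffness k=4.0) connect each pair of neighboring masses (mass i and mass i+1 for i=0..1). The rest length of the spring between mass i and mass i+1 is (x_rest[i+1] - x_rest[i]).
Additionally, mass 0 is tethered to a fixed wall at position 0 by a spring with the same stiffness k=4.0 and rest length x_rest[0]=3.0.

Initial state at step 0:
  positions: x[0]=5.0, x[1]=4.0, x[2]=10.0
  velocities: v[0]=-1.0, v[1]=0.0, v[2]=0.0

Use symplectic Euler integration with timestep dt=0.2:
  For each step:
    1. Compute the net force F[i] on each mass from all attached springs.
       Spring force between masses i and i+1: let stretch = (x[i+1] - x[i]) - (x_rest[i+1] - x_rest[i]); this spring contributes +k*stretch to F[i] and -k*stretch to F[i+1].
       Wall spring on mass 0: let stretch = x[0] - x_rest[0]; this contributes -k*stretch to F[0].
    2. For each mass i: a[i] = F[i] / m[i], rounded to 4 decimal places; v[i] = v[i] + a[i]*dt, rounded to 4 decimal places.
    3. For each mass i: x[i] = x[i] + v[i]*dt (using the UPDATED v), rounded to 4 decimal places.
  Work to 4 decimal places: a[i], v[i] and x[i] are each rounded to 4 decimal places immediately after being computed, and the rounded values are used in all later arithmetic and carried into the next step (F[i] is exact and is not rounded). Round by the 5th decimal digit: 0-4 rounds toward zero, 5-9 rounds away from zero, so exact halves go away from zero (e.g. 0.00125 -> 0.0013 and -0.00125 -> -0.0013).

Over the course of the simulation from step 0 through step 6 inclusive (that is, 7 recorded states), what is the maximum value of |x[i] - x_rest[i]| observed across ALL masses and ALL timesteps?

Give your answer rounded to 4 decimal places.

Step 0: x=[5.0000 4.0000 10.0000] v=[-1.0000 0.0000 0.0000]
Step 1: x=[3.8400 5.1200 9.5200] v=[-5.8000 5.6000 -2.4000]
Step 2: x=[2.2704 6.7392 8.8160] v=[-7.8480 8.0960 -3.5200]
Step 3: x=[1.0525 7.9757 8.2597] v=[-6.0893 6.1824 -2.7814]
Step 4: x=[0.7740 8.1499 8.1380] v=[-1.3927 0.8710 -0.6086]
Step 5: x=[1.5518 7.1421 8.4982] v=[3.8888 -5.0392 1.8009]
Step 6: x=[2.9757 5.4568 9.1214] v=[7.1196 -8.4266 3.1160]
Max displacement = 2.2260

Answer: 2.2260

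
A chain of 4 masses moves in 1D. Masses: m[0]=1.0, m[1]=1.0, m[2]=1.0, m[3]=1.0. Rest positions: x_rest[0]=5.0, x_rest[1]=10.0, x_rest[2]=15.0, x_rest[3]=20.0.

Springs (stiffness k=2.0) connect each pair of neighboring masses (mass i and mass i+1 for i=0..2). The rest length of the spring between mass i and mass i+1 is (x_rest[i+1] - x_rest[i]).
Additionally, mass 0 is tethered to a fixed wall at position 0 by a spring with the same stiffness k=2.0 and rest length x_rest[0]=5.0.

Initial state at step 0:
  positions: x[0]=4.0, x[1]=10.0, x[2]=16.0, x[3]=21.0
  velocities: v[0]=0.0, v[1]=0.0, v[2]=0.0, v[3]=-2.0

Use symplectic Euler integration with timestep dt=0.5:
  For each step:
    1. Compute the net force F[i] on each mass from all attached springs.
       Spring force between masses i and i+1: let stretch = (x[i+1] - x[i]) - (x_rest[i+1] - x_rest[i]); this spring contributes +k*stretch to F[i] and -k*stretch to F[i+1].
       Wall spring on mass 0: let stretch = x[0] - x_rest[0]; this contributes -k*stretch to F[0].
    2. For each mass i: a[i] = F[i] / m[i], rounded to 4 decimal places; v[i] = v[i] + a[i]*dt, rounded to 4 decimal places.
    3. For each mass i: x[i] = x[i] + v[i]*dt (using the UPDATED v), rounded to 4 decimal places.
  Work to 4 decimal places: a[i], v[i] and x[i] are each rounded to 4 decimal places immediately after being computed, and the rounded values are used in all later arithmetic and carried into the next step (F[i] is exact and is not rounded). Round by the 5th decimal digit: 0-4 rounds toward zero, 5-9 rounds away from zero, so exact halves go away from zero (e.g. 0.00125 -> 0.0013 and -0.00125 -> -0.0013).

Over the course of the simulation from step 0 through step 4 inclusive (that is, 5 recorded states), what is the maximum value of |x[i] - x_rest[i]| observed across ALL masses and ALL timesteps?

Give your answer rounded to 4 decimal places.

Answer: 1.9375

Derivation:
Step 0: x=[4.0000 10.0000 16.0000 21.0000] v=[0.0000 0.0000 0.0000 -2.0000]
Step 1: x=[5.0000 10.0000 15.5000 20.0000] v=[2.0000 0.0000 -1.0000 -2.0000]
Step 2: x=[6.0000 10.2500 14.5000 19.2500] v=[2.0000 0.5000 -2.0000 -1.5000]
Step 3: x=[6.1250 10.5000 13.7500 18.6250] v=[0.2500 0.5000 -1.5000 -1.2500]
Step 4: x=[5.3750 10.1875 13.8125 18.0625] v=[-1.5000 -0.6250 0.1250 -1.1250]
Max displacement = 1.9375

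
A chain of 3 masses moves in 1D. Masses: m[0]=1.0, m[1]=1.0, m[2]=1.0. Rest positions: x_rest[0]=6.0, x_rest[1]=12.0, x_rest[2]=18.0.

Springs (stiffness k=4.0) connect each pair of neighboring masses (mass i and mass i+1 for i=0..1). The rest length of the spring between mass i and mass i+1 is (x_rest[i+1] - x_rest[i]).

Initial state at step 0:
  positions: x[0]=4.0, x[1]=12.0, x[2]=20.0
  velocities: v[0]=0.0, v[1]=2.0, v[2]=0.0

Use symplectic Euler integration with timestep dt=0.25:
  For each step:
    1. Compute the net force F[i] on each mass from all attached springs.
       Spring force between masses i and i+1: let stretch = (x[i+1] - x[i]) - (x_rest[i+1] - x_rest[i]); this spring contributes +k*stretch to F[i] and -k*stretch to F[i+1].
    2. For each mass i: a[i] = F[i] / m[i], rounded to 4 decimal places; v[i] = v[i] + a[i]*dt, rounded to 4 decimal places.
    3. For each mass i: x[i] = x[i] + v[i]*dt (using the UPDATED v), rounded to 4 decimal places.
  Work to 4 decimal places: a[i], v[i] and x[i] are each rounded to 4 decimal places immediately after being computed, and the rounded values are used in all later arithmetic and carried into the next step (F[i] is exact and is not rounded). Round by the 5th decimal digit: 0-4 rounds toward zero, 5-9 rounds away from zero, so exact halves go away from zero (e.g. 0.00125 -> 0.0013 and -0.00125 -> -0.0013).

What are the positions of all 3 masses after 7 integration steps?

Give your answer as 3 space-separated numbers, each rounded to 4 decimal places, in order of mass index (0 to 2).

Answer: 8.8157 13.1609 17.5235

Derivation:
Step 0: x=[4.0000 12.0000 20.0000] v=[0.0000 2.0000 0.0000]
Step 1: x=[4.5000 12.5000 19.5000] v=[2.0000 2.0000 -2.0000]
Step 2: x=[5.5000 12.7500 18.7500] v=[4.0000 1.0000 -3.0000]
Step 3: x=[6.8125 12.6875 18.0000] v=[5.2500 -0.2500 -3.0000]
Step 4: x=[8.0938 12.4844 17.4219] v=[5.1250 -0.8125 -2.3125]
Step 5: x=[8.9727 12.4180 17.1094] v=[3.5156 -0.2656 -1.2500]
Step 6: x=[9.2129 12.6631 17.1241] v=[0.9609 0.9805 0.0586]
Step 7: x=[8.8157 13.1609 17.5235] v=[-1.5889 1.9913 1.5976]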